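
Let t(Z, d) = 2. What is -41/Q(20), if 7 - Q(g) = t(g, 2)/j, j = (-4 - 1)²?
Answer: -1025/173 ≈ -5.9249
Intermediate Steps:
j = 25 (j = (-5)² = 25)
Q(g) = 173/25 (Q(g) = 7 - 2/25 = 173/25)
-41/Q(20) = -41/173/25 = -41*25/173 = -1025/173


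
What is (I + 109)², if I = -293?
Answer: 33856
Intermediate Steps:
(I + 109)² = (-293 + 109)² = (-184)² = 33856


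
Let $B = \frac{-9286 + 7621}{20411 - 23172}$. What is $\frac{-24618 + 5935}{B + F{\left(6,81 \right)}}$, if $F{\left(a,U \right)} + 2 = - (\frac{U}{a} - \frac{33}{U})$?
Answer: $\frac{397931886}{308615} \approx 1289.4$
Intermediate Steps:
$F{\left(a,U \right)} = -2 + \frac{33}{U} - \frac{U}{a}$ ($F{\left(a,U \right)} = -2 - \left(\frac{U}{a} - \frac{33}{U}\right) = -2 - \left(- \frac{33}{U} + \frac{U}{a}\right) = -2 + \frac{33}{U} - \frac{U}{a}$)
$B = \frac{1665}{2761}$ ($B = - \frac{1665}{-2761} = \left(-1665\right) \left(- \frac{1}{2761}\right) = \frac{1665}{2761} \approx 0.60304$)
$\frac{-24618 + 5935}{B + F{\left(6,81 \right)}} = \frac{-24618 + 5935}{\frac{1665}{2761} - \left(2 - \frac{11}{27} + \frac{27}{2}\right)} = - \frac{18683}{\frac{1665}{2761} - \left(\frac{43}{27} + \frac{27}{2}\right)} = - \frac{18683}{\frac{1665}{2761} - \frac{815}{54}} = - \frac{18683}{- \frac{2160305}{149094}} = \left(-18683\right) \left(- \frac{149094}{2160305}\right) = \frac{397931886}{308615}$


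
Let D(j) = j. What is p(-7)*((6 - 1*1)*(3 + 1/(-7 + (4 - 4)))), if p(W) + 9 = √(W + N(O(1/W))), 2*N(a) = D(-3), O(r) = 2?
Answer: -900/7 + 50*I*√34/7 ≈ -128.57 + 41.65*I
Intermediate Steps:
N(a) = -3/2 (N(a) = (½)*(-3) = -3/2)
p(W) = -9 + √(-3/2 + W) (p(W) = -9 + √(W - 3/2) = -9 + √(-3/2 + W))
p(-7)*((6 - 1*1)*(3 + 1/(-7 + (4 - 4)))) = (-9 + √(-6 + 4*(-7))/2)*((6 - 1*1)*(3 + 1/(-7 + (4 - 4)))) = (-9 + √(-6 - 28)/2)*((6 - 1)*(3 + 1/(-7 + 0))) = (-9 + √(-34)/2)*(5*(3 + 1/(-7))) = (-9 + (I*√34)/2)*(5*(3 - ⅐)) = (-9 + I*√34/2)*(5*(20/7)) = (-9 + I*√34/2)*(100/7) = -900/7 + 50*I*√34/7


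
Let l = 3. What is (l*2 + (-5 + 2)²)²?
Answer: 225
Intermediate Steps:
(l*2 + (-5 + 2)²)² = (3*2 + (-5 + 2)²)² = (6 + (-3)²)² = (6 + 9)² = 15² = 225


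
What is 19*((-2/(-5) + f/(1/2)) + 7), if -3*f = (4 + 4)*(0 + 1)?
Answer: 589/15 ≈ 39.267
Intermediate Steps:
f = -8/3 (f = -(4 + 4)*(0 + 1)/3 = -8/3 ≈ -2.6667)
19*((-2/(-5) + f/(1/2)) + 7) = 19*((-2/(-5) - 8/(3*(1/2))) + 7) = 19*((-2*(-⅕) - 8/(3*½)) + 7) = 19*((⅖ - 8/3*2) + 7) = 19*((⅖ - 16/3) + 7) = 19*(-74/15 + 7) = 19*(31/15) = 589/15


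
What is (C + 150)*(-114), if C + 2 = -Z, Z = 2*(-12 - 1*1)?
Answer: -19836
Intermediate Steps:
Z = -26 (Z = 2*(-12 - 1) = 2*(-13) = -26)
C = 24 (C = -2 - 1*(-26) = -2 + 26 = 24)
(C + 150)*(-114) = (24 + 150)*(-114) = 174*(-114) = -19836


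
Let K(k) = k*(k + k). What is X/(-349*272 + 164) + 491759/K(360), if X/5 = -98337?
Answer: 14503816823/2046902400 ≈ 7.0857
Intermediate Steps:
X = -491685 (X = 5*(-98337) = -491685)
K(k) = 2*k**2 (K(k) = k*(2*k) = 2*k**2)
X/(-349*272 + 164) + 491759/K(360) = -491685/(-349*272 + 164) + 491759/((2*360**2)) = -491685/(-94928 + 164) + 491759/((2*129600)) = -491685/(-94764) + 491759/259200 = -491685*(-1/94764) + 491759*(1/259200) = 163895/31588 + 491759/259200 = 14503816823/2046902400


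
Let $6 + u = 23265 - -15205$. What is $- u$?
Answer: $-38464$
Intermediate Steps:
$u = 38464$ ($u = -6 + \left(23265 - -15205\right) = -6 + \left(23265 + 15205\right) = -6 + 38470 = 38464$)
$- u = \left(-1\right) 38464 = -38464$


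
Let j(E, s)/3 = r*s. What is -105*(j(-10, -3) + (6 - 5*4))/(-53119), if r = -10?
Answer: 7980/53119 ≈ 0.15023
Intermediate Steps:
j(E, s) = -30*s (j(E, s) = 3*(-10*s) = -30*s)
-105*(j(-10, -3) + (6 - 5*4))/(-53119) = -105*(-30*(-3) + (6 - 5*4))/(-53119) = -105*(90 + (6 - 20))*(-1/53119) = -105*(90 - 14)*(-1/53119) = -105*76*(-1/53119) = -7980*(-1/53119) = 7980/53119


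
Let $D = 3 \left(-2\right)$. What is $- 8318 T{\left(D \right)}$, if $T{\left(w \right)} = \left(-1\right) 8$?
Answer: $66544$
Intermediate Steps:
$D = -6$
$T{\left(w \right)} = -8$
$- 8318 T{\left(D \right)} = \left(-8318\right) \left(-8\right) = 66544$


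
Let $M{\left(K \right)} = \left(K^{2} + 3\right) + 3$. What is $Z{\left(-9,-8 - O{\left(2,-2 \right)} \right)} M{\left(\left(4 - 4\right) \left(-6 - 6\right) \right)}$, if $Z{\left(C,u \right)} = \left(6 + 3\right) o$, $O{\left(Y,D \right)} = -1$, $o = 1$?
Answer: $54$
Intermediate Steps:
$M{\left(K \right)} = 6 + K^{2}$ ($M{\left(K \right)} = \left(3 + K^{2}\right) + 3 = 6 + K^{2}$)
$Z{\left(C,u \right)} = 9$ ($Z{\left(C,u \right)} = \left(6 + 3\right) 1 = 9 \cdot 1 = 9$)
$Z{\left(-9,-8 - O{\left(2,-2 \right)} \right)} M{\left(\left(4 - 4\right) \left(-6 - 6\right) \right)} = 9 \left(6 + \left(\left(4 - 4\right) \left(-6 - 6\right)\right)^{2}\right) = 9 \left(6 + \left(0 \left(-12\right)\right)^{2}\right) = 9 \left(6 + 0^{2}\right) = 9 \left(6 + 0\right) = 9 \cdot 6 = 54$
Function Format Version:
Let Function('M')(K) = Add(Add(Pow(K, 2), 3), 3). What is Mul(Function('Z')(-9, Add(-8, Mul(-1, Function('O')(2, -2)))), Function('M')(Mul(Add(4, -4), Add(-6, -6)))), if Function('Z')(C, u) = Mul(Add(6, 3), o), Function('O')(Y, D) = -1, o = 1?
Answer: 54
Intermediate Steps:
Function('M')(K) = Add(6, Pow(K, 2)) (Function('M')(K) = Add(Add(3, Pow(K, 2)), 3) = Add(6, Pow(K, 2)))
Function('Z')(C, u) = 9 (Function('Z')(C, u) = Mul(Add(6, 3), 1) = Mul(9, 1) = 9)
Mul(Function('Z')(-9, Add(-8, Mul(-1, Function('O')(2, -2)))), Function('M')(Mul(Add(4, -4), Add(-6, -6)))) = Mul(9, Add(6, Pow(Mul(Add(4, -4), Add(-6, -6)), 2))) = Mul(9, Add(6, Pow(Mul(0, -12), 2))) = Mul(9, Add(6, Pow(0, 2))) = Mul(9, Add(6, 0)) = Mul(9, 6) = 54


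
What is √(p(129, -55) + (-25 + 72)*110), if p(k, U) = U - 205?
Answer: √4910 ≈ 70.071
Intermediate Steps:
p(k, U) = -205 + U
√(p(129, -55) + (-25 + 72)*110) = √((-205 - 55) + (-25 + 72)*110) = √(-260 + 47*110) = √(-260 + 5170) = √4910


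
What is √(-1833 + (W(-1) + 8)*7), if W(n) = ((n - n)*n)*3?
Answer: I*√1777 ≈ 42.154*I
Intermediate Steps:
W(n) = 0 (W(n) = (0*n)*3 = 0*3 = 0)
√(-1833 + (W(-1) + 8)*7) = √(-1833 + (0 + 8)*7) = √(-1833 + 8*7) = √(-1833 + 56) = √(-1777) = I*√1777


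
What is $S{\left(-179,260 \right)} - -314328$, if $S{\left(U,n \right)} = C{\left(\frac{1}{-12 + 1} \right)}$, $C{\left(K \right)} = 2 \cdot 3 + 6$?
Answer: $314340$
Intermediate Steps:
$C{\left(K \right)} = 12$ ($C{\left(K \right)} = 6 + 6 = 12$)
$S{\left(U,n \right)} = 12$
$S{\left(-179,260 \right)} - -314328 = 12 - -314328 = 12 + 314328 = 314340$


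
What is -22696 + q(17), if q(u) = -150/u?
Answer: -385982/17 ≈ -22705.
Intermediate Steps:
-22696 + q(17) = -22696 - 150/17 = -385982/17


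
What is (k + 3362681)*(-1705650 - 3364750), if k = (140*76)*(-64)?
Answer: -13597398158400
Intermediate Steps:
k = -680960 (k = 10640*(-64) = -680960)
(k + 3362681)*(-1705650 - 3364750) = (-680960 + 3362681)*(-1705650 - 3364750) = 2681721*(-5070400) = -13597398158400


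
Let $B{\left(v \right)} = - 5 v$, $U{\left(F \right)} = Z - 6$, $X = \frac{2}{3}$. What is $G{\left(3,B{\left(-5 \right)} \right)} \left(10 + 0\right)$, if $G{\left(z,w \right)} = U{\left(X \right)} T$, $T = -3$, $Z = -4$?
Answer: $300$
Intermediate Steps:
$X = \frac{2}{3}$ ($X = 2 \cdot \frac{1}{3} = \frac{2}{3} \approx 0.66667$)
$U{\left(F \right)} = -10$ ($U{\left(F \right)} = -4 - 6 = -10$)
$G{\left(z,w \right)} = 30$ ($G{\left(z,w \right)} = \left(-10\right) \left(-3\right) = 30$)
$G{\left(3,B{\left(-5 \right)} \right)} \left(10 + 0\right) = 30 \left(10 + 0\right) = 30 \cdot 10 = 300$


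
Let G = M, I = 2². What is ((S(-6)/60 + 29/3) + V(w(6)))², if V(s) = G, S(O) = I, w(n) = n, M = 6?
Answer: 55696/225 ≈ 247.54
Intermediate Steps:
I = 4
S(O) = 4
G = 6
V(s) = 6
((S(-6)/60 + 29/3) + V(w(6)))² = ((4/60 + 29/3) + 6)² = ((4*(1/60) + 29*(⅓)) + 6)² = ((1/15 + 29/3) + 6)² = (146/15 + 6)² = (236/15)² = 55696/225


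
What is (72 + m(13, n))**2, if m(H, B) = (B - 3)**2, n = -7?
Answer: 29584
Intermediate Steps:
m(H, B) = (-3 + B)**2
(72 + m(13, n))**2 = (72 + (-3 - 7)**2)**2 = (72 + (-10)**2)**2 = (72 + 100)**2 = 172**2 = 29584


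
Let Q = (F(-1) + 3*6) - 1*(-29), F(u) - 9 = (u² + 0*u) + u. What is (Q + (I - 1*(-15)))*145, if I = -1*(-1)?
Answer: 10440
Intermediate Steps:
F(u) = 9 + u + u² (F(u) = 9 + ((u² + 0*u) + u) = 9 + ((u² + 0) + u) = 9 + (u² + u) = 9 + (u + u²) = 9 + u + u²)
I = 1
Q = 56 (Q = ((9 - 1 + (-1)²) + 3*6) - 1*(-29) = ((9 - 1 + 1) + 18) + 29 = (9 + 18) + 29 = 27 + 29 = 56)
(Q + (I - 1*(-15)))*145 = (56 + (1 - 1*(-15)))*145 = (56 + (1 + 15))*145 = (56 + 16)*145 = 72*145 = 10440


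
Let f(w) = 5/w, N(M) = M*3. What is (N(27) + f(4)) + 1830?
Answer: 7649/4 ≈ 1912.3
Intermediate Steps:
N(M) = 3*M
(N(27) + f(4)) + 1830 = (3*27 + 5/4) + 1830 = (81 + 5*(¼)) + 1830 = (81 + 5/4) + 1830 = 329/4 + 1830 = 7649/4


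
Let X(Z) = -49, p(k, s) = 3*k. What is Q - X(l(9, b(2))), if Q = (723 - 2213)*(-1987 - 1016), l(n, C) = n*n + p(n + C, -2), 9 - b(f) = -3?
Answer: 4474519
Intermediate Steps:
b(f) = 12 (b(f) = 9 - 1*(-3) = 9 + 3 = 12)
l(n, C) = n² + 3*C + 3*n (l(n, C) = n*n + 3*(n + C) = n² + 3*(C + n) = n² + (3*C + 3*n) = n² + 3*C + 3*n)
Q = 4474470 (Q = -1490*(-3003) = 4474470)
Q - X(l(9, b(2))) = 4474470 - 1*(-49) = 4474470 + 49 = 4474519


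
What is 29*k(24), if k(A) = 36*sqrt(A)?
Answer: 2088*sqrt(6) ≈ 5114.5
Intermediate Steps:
29*k(24) = 29*(36*sqrt(24)) = 29*(36*(2*sqrt(6))) = 29*(72*sqrt(6)) = 2088*sqrt(6)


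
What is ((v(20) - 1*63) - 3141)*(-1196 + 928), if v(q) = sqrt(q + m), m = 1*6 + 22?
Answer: 858672 - 1072*sqrt(3) ≈ 8.5682e+5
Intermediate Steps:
m = 28 (m = 6 + 22 = 28)
v(q) = sqrt(28 + q) (v(q) = sqrt(q + 28) = sqrt(28 + q))
((v(20) - 1*63) - 3141)*(-1196 + 928) = ((sqrt(28 + 20) - 1*63) - 3141)*(-1196 + 928) = ((sqrt(48) - 63) - 3141)*(-268) = ((4*sqrt(3) - 63) - 3141)*(-268) = ((-63 + 4*sqrt(3)) - 3141)*(-268) = (-3204 + 4*sqrt(3))*(-268) = 858672 - 1072*sqrt(3)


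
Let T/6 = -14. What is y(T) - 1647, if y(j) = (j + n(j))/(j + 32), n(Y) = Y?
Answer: -21369/13 ≈ -1643.8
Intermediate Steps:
T = -84 (T = 6*(-14) = -84)
y(j) = 2*j/(32 + j) (y(j) = (j + j)/(j + 32) = (2*j)/(32 + j) = 2*j/(32 + j))
y(T) - 1647 = 2*(-84)/(32 - 84) - 1647 = 2*(-84)/(-52) - 1647 = 2*(-84)*(-1/52) - 1647 = 42/13 - 1647 = -21369/13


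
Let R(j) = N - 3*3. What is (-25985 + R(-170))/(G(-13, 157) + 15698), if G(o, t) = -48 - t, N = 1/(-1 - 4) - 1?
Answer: -129976/77465 ≈ -1.6779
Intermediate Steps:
N = -6/5 (N = 1/(-5) - 1 = -⅕ - 1 = -6/5 ≈ -1.2000)
R(j) = -51/5 (R(j) = -6/5 - 3*3 = -6/5 - 9 = -51/5)
(-25985 + R(-170))/(G(-13, 157) + 15698) = (-25985 - 51/5)/((-48 - 1*157) + 15698) = -129976/(5*((-48 - 157) + 15698)) = -129976/(5*(-205 + 15698)) = -129976/5/15493 = -129976/5*1/15493 = -129976/77465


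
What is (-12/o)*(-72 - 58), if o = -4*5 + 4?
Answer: -195/2 ≈ -97.500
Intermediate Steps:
o = -16 (o = -20 + 4 = -16)
(-12/o)*(-72 - 58) = (-12/(-16))*(-72 - 58) = -12*(-1/16)*(-130) = (¾)*(-130) = -195/2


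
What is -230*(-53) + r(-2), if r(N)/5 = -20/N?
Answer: 12240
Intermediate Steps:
r(N) = -100/N (r(N) = 5*(-20/N) = -100/N)
-230*(-53) + r(-2) = -230*(-53) - 100/(-2) = 12190 - 100*(-½) = 12190 + 50 = 12240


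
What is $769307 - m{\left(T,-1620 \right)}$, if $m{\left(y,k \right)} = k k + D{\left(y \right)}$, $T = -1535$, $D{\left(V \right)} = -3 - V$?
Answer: $-1856625$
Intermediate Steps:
$m{\left(y,k \right)} = -3 + k^{2} - y$ ($m{\left(y,k \right)} = k k - \left(3 + y\right) = k^{2} - \left(3 + y\right) = -3 + k^{2} - y$)
$769307 - m{\left(T,-1620 \right)} = 769307 - \left(-3 + \left(-1620\right)^{2} - -1535\right) = 769307 - \left(-3 + 2624400 + 1535\right) = 769307 - 2625932 = -1856625$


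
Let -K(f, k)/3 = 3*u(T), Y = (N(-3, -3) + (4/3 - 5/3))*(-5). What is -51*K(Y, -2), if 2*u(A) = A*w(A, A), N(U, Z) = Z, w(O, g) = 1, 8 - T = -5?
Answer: 5967/2 ≈ 2983.5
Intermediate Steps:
T = 13 (T = 8 - 1*(-5) = 8 + 5 = 13)
u(A) = A/2 (u(A) = (A*1)/2 = A/2)
Y = 50/3 (Y = (-3 + (4/3 - 5/3))*(-5) = (-3 - ⅓)*(-5) = -10/3*(-5) = 50/3 ≈ 16.667)
K(f, k) = -117/2 (K(f, k) = -9*(½)*13 = -9*13/2 = -3*39/2 = -117/2)
-51*K(Y, -2) = -51*(-117/2) = 5967/2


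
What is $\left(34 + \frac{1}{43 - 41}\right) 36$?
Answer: $1242$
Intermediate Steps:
$\left(34 + \frac{1}{43 - 41}\right) 36 = \left(34 + \frac{1}{2}\right) 36 = \frac{69}{2} \cdot 36 = 1242$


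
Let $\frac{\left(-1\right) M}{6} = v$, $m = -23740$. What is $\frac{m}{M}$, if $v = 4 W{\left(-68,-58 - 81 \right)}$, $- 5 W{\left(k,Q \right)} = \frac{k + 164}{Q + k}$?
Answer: $\frac{682525}{64} \approx 10664.0$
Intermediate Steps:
$W{\left(k,Q \right)} = - \frac{164 + k}{5 \left(Q + k\right)}$ ($W{\left(k,Q \right)} = - \frac{\left(k + 164\right) \frac{1}{Q + k}}{5} = - \frac{\left(164 + k\right) \frac{1}{Q + k}}{5} = - \frac{\frac{1}{Q + k} \left(164 + k\right)}{5} = - \frac{164 + k}{5 \left(Q + k\right)}$)
$v = \frac{128}{345}$ ($v = 4 \frac{-164 - -68}{5 \left(\left(-58 - 81\right) - 68\right)} = 4 \frac{-164 + 68}{5 \left(-139 - 68\right)} = 4 \cdot \frac{1}{5} \frac{1}{-207} \left(-96\right) = 4 \cdot \frac{1}{5} \left(- \frac{1}{207}\right) \left(-96\right) = 4 \cdot \frac{32}{345} = \frac{128}{345} \approx 0.37101$)
$M = - \frac{256}{115}$ ($M = \left(-6\right) \frac{128}{345} = - \frac{256}{115} \approx -2.2261$)
$\frac{m}{M} = - \frac{23740}{- \frac{256}{115}} = \left(-23740\right) \left(- \frac{115}{256}\right) = \frac{682525}{64}$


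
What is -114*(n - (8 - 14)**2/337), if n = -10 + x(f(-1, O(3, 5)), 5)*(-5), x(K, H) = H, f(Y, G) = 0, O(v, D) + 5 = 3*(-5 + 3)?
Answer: 1348734/337 ≈ 4002.2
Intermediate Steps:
O(v, D) = -11 (O(v, D) = -5 + 3*(-5 + 3) = -5 + 3*(-2) = -5 - 6 = -11)
n = -35 (n = -10 + 5*(-5) = -10 - 25 = -35)
-114*(n - (8 - 14)**2/337) = -114*(-35 - (8 - 14)**2/337) = -114*(-35 - (-6)**2/337) = -114*(-35 - 36/337) = -114*(-11831/337) = 1348734/337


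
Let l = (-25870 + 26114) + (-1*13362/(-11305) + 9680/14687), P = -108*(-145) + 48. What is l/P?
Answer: 63186679/4037309430 ≈ 0.015651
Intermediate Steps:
P = 15708 (P = 15660 + 48 = 15708)
l = 126373358/514045 (l = 244 + (-13362*(-1/11305) + 9680*(1/14687)) = 244 + (786/665 + 9680/14687) = 244 + 946378/514045 = 126373358/514045 ≈ 245.84)
l/P = (126373358/514045)/15708 = (126373358/514045)*(1/15708) = 63186679/4037309430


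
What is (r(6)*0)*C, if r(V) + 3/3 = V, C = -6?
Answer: 0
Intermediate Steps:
r(V) = -1 + V
(r(6)*0)*C = ((-1 + 6)*0)*(-6) = (5*0)*(-6) = 0*(-6) = 0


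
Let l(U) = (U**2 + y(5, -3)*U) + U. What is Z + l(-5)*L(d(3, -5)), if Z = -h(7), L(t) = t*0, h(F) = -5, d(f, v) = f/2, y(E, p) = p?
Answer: 5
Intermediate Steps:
d(f, v) = f/2 (d(f, v) = f*(1/2) = f/2)
L(t) = 0
Z = 5 (Z = -1*(-5) = 5)
l(U) = U**2 - 2*U (l(U) = (U**2 - 3*U) + U = U**2 - 2*U)
Z + l(-5)*L(d(3, -5)) = 5 - 5*(-2 - 5)*0 = 5 - 5*(-7)*0 = 5 + 35*0 = 5 + 0 = 5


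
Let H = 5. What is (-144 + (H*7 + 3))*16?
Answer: -1696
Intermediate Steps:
(-144 + (H*7 + 3))*16 = (-144 + (5*7 + 3))*16 = (-144 + (35 + 3))*16 = (-144 + 38)*16 = -106*16 = -1696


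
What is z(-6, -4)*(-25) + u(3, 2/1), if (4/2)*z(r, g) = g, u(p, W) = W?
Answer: 52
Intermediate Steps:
z(r, g) = g/2
z(-6, -4)*(-25) + u(3, 2/1) = ((½)*(-4))*(-25) + 2/1 = -2*(-25) + 2*1 = 50 + 2 = 52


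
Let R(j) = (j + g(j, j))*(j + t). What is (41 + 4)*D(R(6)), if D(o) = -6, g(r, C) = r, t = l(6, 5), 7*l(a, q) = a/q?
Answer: -270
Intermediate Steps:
l(a, q) = a/(7*q) (l(a, q) = (a/q)/7 = a/(7*q))
t = 6/35 (t = (1/7)*6/5 = (1/7)*6*(1/5) = 6/35 ≈ 0.17143)
R(j) = 2*j*(6/35 + j) (R(j) = (j + j)*(j + 6/35) = (2*j)*(6/35 + j) = 2*j*(6/35 + j))
(41 + 4)*D(R(6)) = (41 + 4)*(-6) = 45*(-6) = -270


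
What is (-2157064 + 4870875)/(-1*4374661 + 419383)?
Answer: -2713811/3955278 ≈ -0.68612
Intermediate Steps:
(-2157064 + 4870875)/(-1*4374661 + 419383) = 2713811/(-4374661 + 419383) = 2713811/(-3955278) = 2713811*(-1/3955278) = -2713811/3955278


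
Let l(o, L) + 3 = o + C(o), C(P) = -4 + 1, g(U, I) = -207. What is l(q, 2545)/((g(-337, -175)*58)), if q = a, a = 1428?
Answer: -79/667 ≈ -0.11844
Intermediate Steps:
C(P) = -3
q = 1428
l(o, L) = -6 + o (l(o, L) = -3 + (o - 3) = -3 + (-3 + o) = -6 + o)
l(q, 2545)/((g(-337, -175)*58)) = (-6 + 1428)/((-207*58)) = 1422/(-12006) = 1422*(-1/12006) = -79/667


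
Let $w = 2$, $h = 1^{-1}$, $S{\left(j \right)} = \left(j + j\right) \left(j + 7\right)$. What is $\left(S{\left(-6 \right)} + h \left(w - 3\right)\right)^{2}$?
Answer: $169$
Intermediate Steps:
$S{\left(j \right)} = 2 j \left(7 + j\right)$
$h = 1$
$\left(S{\left(-6 \right)} + h \left(w - 3\right)\right)^{2} = \left(2 \left(-6\right) \left(7 - 6\right) + 1 \left(2 - 3\right)\right)^{2} = \left(2 \left(-6\right) 1 + 1 \left(-1\right)\right)^{2} = \left(-12 - 1\right)^{2} = \left(-13\right)^{2} = 169$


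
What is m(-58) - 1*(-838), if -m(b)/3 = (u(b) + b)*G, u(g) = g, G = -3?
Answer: -206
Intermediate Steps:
m(b) = 18*b (m(b) = -3*(b + b)*(-3) = -3*2*b*(-3) = -(-18)*b = 18*b)
m(-58) - 1*(-838) = 18*(-58) - 1*(-838) = -1044 + 838 = -206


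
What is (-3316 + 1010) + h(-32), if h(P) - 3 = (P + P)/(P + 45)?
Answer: -30003/13 ≈ -2307.9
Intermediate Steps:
h(P) = 3 + 2*P/(45 + P) (h(P) = 3 + (P + P)/(P + 45) = 3 + (2*P)/(45 + P) = 3 + 2*P/(45 + P))
(-3316 + 1010) + h(-32) = (-3316 + 1010) + 5*(27 - 32)/(45 - 32) = -2306 + 5*(-5)/13 = -2306 + 5*(1/13)*(-5) = -2306 - 25/13 = -30003/13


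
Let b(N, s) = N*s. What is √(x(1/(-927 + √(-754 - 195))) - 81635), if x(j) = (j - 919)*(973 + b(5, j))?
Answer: √2*√((-774759368738113 + 2514723660043*I*√949)/(396979407 - 1288519*I*√949))/2 ≈ 6.5649e-5 + 987.83*I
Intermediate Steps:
x(j) = (-919 + j)*(973 + 5*j) (x(j) = (j - 919)*(973 + 5*j) = (-919 + j)*(973 + 5*j))
√(x(1/(-927 + √(-754 - 195))) - 81635) = √((-894187 - 3622/(-927 + √(-754 - 195)) + 5*(1/(-927 + √(-754 - 195)))²) - 81635) = √((-894187 - 3622/(-927 + √(-949)) + 5*(1/(-927 + √(-949)))²) - 81635) = √((-894187 - 3622/(-927 + I*√949) + 5*(1/(-927 + I*√949))²) - 81635) = √((-894187 - 3622/(-927 + I*√949) + 5/(-927 + I*√949)²) - 81635) = √(-975822 - 3622/(-927 + I*√949) + 5/(-927 + I*√949)²)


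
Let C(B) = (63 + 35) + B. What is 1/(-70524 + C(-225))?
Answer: -1/70651 ≈ -1.4154e-5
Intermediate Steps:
C(B) = 98 + B
1/(-70524 + C(-225)) = 1/(-70524 + (98 - 225)) = 1/(-70524 - 127) = 1/(-70651) = -1/70651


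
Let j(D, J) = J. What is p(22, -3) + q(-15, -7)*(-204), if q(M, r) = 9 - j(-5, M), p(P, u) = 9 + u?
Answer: -4890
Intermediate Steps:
q(M, r) = 9 - M
p(22, -3) + q(-15, -7)*(-204) = (9 - 3) + (9 - 1*(-15))*(-204) = 6 + (9 + 15)*(-204) = 6 + 24*(-204) = 6 - 4896 = -4890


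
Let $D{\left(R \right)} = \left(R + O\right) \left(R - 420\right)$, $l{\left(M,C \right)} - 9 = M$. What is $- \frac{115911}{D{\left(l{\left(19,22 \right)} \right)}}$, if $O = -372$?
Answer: $- \frac{115911}{134848} \approx -0.85957$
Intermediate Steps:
$l{\left(M,C \right)} = 9 + M$
$D{\left(R \right)} = \left(-420 + R\right) \left(-372 + R\right)$ ($D{\left(R \right)} = \left(R - 372\right) \left(R - 420\right) = \left(-372 + R\right) \left(-420 + R\right) = \left(-420 + R\right) \left(-372 + R\right)$)
$- \frac{115911}{D{\left(l{\left(19,22 \right)} \right)}} = - \frac{115911}{156240 + \left(9 + 19\right)^{2} - 792 \left(9 + 19\right)} = - \frac{115911}{156240 + 28^{2} - 22176} = - \frac{115911}{156240 + 784 - 22176} = - \frac{115911}{134848}$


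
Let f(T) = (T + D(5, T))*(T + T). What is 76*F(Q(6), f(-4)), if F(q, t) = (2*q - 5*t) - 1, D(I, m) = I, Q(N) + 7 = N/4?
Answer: 2128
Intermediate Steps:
Q(N) = -7 + N/4
f(T) = 2*T*(5 + T) (f(T) = (T + 5)*(T + T) = (5 + T)*(2*T) = 2*T*(5 + T))
F(q, t) = -1 - 5*t + 2*q (F(q, t) = (-5*t + 2*q) - 1 = -1 - 5*t + 2*q)
76*F(Q(6), f(-4)) = 76*(-1 - 10*(-4)*(5 - 4) + 2*(-7 + (¼)*6)) = 76*(-1 - 10*(-4) + 2*(-7 + 3/2)) = 76*(-1 - 5*(-8) + 2*(-11/2)) = 76*(-1 + 40 - 11) = 76*28 = 2128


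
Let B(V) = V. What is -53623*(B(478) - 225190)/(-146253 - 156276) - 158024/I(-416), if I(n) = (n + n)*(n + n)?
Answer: -347548383221155/8725743104 ≈ -39830.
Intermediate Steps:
I(n) = 4*n² (I(n) = (2*n)*(2*n) = 4*n²)
-53623*(B(478) - 225190)/(-146253 - 156276) - 158024/I(-416) = -53623*(478 - 225190)/(-146253 - 156276) - 158024/(4*(-416)²) = -53623/((-302529/(-224712))) - 158024/(4*173056) = -53623/((-302529*(-1/224712))) - 158024/692224 = -53623/100843/74904 - 158024*1/692224 = -53623*74904/100843 - 19753/86528 = -4016577192/100843 - 19753/86528 = -347548383221155/8725743104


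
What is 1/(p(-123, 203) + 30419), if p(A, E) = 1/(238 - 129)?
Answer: 109/3315672 ≈ 3.2874e-5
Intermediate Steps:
p(A, E) = 1/109
1/(p(-123, 203) + 30419) = 1/(1/109 + 30419) = 1/(3315672/109) = 109/3315672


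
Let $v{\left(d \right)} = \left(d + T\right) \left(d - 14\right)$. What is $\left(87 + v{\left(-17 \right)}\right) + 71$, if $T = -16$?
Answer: $1181$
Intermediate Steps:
$v{\left(d \right)} = \left(-16 + d\right) \left(-14 + d\right)$ ($v{\left(d \right)} = \left(d - 16\right) \left(d - 14\right) = \left(-16 + d\right) \left(-14 + d\right)$)
$\left(87 + v{\left(-17 \right)}\right) + 71 = \left(87 + \left(224 + \left(-17\right)^{2} - -510\right)\right) + 71 = \left(87 + \left(224 + 289 + 510\right)\right) + 71 = \left(87 + 1023\right) + 71 = 1110 + 71 = 1181$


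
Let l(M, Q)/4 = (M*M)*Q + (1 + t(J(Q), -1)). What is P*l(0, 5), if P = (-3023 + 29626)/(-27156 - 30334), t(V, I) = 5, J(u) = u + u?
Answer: -319236/28745 ≈ -11.106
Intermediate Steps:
J(u) = 2*u
P = -26603/57490 (P = 26603/(-57490) = 26603*(-1/57490) = -26603/57490 ≈ -0.46274)
l(M, Q) = 24 + 4*Q*M² (l(M, Q) = 4*((M*M)*Q + (1 + 5)) = 4*(M²*Q + 6) = 4*(Q*M² + 6) = 4*(6 + Q*M²) = 24 + 4*Q*M²)
P*l(0, 5) = -26603*(24 + 4*5*0²)/57490 = -26603*(24 + 4*5*0)/57490 = -26603*(24 + 0)/57490 = -26603/57490*24 = -319236/28745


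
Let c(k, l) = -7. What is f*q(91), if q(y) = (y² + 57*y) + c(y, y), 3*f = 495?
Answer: 2221065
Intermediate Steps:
f = 165 (f = (⅓)*495 = 165)
q(y) = -7 + y² + 57*y (q(y) = (y² + 57*y) - 7 = -7 + y² + 57*y)
f*q(91) = 165*(-7 + 91² + 57*91) = 165*(-7 + 8281 + 5187) = 165*13461 = 2221065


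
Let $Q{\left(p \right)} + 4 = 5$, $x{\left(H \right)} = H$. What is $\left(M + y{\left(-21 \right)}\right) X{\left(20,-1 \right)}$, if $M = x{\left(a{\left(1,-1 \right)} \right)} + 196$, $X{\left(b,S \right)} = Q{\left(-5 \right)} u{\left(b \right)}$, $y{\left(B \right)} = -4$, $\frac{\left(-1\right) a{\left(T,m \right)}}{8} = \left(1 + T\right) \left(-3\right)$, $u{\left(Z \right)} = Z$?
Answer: $4800$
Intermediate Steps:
$a{\left(T,m \right)} = 24 + 24 T$ ($a{\left(T,m \right)} = - 8 \left(1 + T\right) \left(-3\right) = - 8 \left(-3 - 3 T\right) = 24 + 24 T$)
$Q{\left(p \right)} = 1$ ($Q{\left(p \right)} = -4 + 5 = 1$)
$X{\left(b,S \right)} = b$ ($X{\left(b,S \right)} = 1 b = b$)
$M = 244$ ($M = \left(24 + 24 \cdot 1\right) + 196 = \left(24 + 24\right) + 196 = 48 + 196 = 244$)
$\left(M + y{\left(-21 \right)}\right) X{\left(20,-1 \right)} = \left(244 - 4\right) 20 = 240 \cdot 20 = 4800$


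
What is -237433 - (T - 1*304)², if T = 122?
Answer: -270557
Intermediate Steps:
-237433 - (T - 1*304)² = -237433 - (122 - 1*304)² = -237433 - (122 - 304)² = -237433 - 1*(-182)² = -237433 - 1*33124 = -237433 - 33124 = -270557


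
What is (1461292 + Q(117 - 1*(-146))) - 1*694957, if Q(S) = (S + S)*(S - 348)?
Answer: 721625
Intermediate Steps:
Q(S) = 2*S*(-348 + S) (Q(S) = (2*S)*(-348 + S) = 2*S*(-348 + S))
(1461292 + Q(117 - 1*(-146))) - 1*694957 = (1461292 + 2*(117 - 1*(-146))*(-348 + (117 - 1*(-146)))) - 1*694957 = (1461292 + 2*(117 + 146)*(-348 + (117 + 146))) - 694957 = (1461292 + 2*263*(-348 + 263)) - 694957 = (1461292 + 2*263*(-85)) - 694957 = (1461292 - 44710) - 694957 = 1416582 - 694957 = 721625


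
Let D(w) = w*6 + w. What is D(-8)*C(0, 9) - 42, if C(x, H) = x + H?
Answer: -546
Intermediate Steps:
D(w) = 7*w (D(w) = 6*w + w = 7*w)
C(x, H) = H + x
D(-8)*C(0, 9) - 42 = (7*(-8))*(9 + 0) - 42 = -56*9 - 42 = -504 - 42 = -546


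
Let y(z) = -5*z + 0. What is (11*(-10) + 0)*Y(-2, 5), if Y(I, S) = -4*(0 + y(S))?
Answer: -11000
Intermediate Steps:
y(z) = -5*z
Y(I, S) = 20*S (Y(I, S) = -4*(0 - 5*S) = -(-20)*S = 20*S)
(11*(-10) + 0)*Y(-2, 5) = (11*(-10) + 0)*(20*5) = (-110 + 0)*100 = -110*100 = -11000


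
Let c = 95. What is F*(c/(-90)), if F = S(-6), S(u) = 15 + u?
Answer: -19/2 ≈ -9.5000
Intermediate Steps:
F = 9 (F = 15 - 6 = 9)
F*(c/(-90)) = 9*(95/(-90)) = 9*(95*(-1/90)) = 9*(-19/18) = -19/2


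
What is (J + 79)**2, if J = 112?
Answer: 36481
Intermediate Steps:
(J + 79)**2 = (112 + 79)**2 = 191**2 = 36481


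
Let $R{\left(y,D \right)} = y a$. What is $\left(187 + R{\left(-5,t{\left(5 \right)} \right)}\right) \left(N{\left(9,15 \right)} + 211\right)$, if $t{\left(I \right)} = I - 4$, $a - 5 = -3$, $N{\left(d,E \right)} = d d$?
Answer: $51684$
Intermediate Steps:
$N{\left(d,E \right)} = d^{2}$
$a = 2$ ($a = 5 - 3 = 2$)
$t{\left(I \right)} = -4 + I$
$R{\left(y,D \right)} = 2 y$ ($R{\left(y,D \right)} = y 2 = 2 y$)
$\left(187 + R{\left(-5,t{\left(5 \right)} \right)}\right) \left(N{\left(9,15 \right)} + 211\right) = \left(187 + 2 \left(-5\right)\right) \left(9^{2} + 211\right) = \left(187 - 10\right) \left(81 + 211\right) = 177 \cdot 292 = 51684$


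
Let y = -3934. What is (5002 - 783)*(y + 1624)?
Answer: -9745890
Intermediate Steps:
(5002 - 783)*(y + 1624) = (5002 - 783)*(-3934 + 1624) = 4219*(-2310) = -9745890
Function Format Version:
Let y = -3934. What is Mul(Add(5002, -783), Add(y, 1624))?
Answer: -9745890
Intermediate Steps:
Mul(Add(5002, -783), Add(y, 1624)) = Mul(Add(5002, -783), Add(-3934, 1624)) = Mul(4219, -2310) = -9745890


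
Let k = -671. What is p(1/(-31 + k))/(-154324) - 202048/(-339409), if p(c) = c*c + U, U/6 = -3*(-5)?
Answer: 2192999535564737/3687508328757552 ≈ 0.59471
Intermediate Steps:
U = 90 (U = 6*(-3*(-5)) = 6*15 = 90)
p(c) = 90 + c² (p(c) = c*c + 90 = c² + 90 = 90 + c²)
p(1/(-31 + k))/(-154324) - 202048/(-339409) = (90 + (1/(-31 - 671))²)/(-154324) - 202048/(-339409) = (90 + (1/(-702))²)*(-1/154324) - 202048*(-1/339409) = (90 + (-1/702)²)*(-1/154324) + 28864/48487 = (90 + 1/492804)*(-1/154324) + 28864/48487 = (44352361/492804)*(-1/154324) + 28864/48487 = -44352361/76051484496 + 28864/48487 = 2192999535564737/3687508328757552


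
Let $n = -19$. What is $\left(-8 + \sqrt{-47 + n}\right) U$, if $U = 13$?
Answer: $-104 + 13 i \sqrt{66} \approx -104.0 + 105.61 i$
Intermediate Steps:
$\left(-8 + \sqrt{-47 + n}\right) U = \left(-8 + \sqrt{-47 - 19}\right) 13 = \left(-8 + \sqrt{-66}\right) 13 = \left(-8 + i \sqrt{66}\right) 13 = -104 + 13 i \sqrt{66}$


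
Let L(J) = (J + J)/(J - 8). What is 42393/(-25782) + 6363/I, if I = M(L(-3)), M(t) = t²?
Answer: 367567197/17188 ≈ 21385.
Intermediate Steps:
L(J) = 2*J/(-8 + J) (L(J) = (2*J)/(-8 + J) = 2*J/(-8 + J))
I = 36/121 (I = (2*(-3)/(-8 - 3))² = (2*(-3)/(-11))² = (2*(-3)*(-1/11))² = (6/11)² = 36/121 ≈ 0.29752)
42393/(-25782) + 6363/I = 42393/(-25782) + 6363/(36/121) = 42393*(-1/25782) + 6363*(121/36) = -14131/8594 + 85547/4 = 367567197/17188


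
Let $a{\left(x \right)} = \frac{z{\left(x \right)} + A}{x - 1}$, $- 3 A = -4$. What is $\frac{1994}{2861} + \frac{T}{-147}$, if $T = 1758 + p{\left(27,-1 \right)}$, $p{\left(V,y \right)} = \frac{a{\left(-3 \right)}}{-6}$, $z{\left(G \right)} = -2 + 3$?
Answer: $- \frac{341049467}{30280824} \approx -11.263$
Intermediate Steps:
$z{\left(G \right)} = 1$
$A = \frac{4}{3}$ ($A = \left(- \frac{1}{3}\right) \left(-4\right) = \frac{4}{3} \approx 1.3333$)
$a{\left(x \right)} = \frac{7}{3 \left(-1 + x\right)}$ ($a{\left(x \right)} = \frac{1 + \frac{4}{3}}{x - 1} = \frac{7}{3 \left(-1 + x\right)}$)
$p{\left(V,y \right)} = \frac{7}{72}$ ($p{\left(V,y \right)} = \frac{\frac{7}{3} \frac{1}{-1 - 3}}{-6} = \frac{7}{3 \left(-4\right)} \left(- \frac{1}{6}\right) = \frac{7}{3} \left(- \frac{1}{4}\right) \left(- \frac{1}{6}\right) = \left(- \frac{7}{12}\right) \left(- \frac{1}{6}\right) = \frac{7}{72}$)
$T = \frac{126583}{72}$ ($T = 1758 + \frac{7}{72} = \frac{126583}{72} \approx 1758.1$)
$\frac{1994}{2861} + \frac{T}{-147} = \frac{1994}{2861} + \frac{126583}{72 \left(-147\right)} = 1994 \cdot \frac{1}{2861} + \frac{126583}{72} \left(- \frac{1}{147}\right) = \frac{1994}{2861} - \frac{126583}{10584} = - \frac{341049467}{30280824}$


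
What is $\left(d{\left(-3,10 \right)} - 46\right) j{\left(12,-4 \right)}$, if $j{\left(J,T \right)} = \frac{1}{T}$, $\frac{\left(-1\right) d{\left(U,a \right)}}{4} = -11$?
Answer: $\frac{1}{2} \approx 0.5$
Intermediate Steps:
$d{\left(U,a \right)} = 44$ ($d{\left(U,a \right)} = \left(-4\right) \left(-11\right) = 44$)
$\left(d{\left(-3,10 \right)} - 46\right) j{\left(12,-4 \right)} = \frac{44 - 46}{-4} = \left(-2\right) \left(- \frac{1}{4}\right) = \frac{1}{2}$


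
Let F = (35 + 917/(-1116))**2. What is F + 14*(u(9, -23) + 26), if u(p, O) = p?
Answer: 2065161889/1245456 ≈ 1658.2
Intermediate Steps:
F = 1454888449/1245456 (F = (35 + 917*(-1/1116))**2 = (35 - 917/1116)**2 = (38143/1116)**2 = 1454888449/1245456 ≈ 1168.2)
F + 14*(u(9, -23) + 26) = 1454888449/1245456 + 14*(9 + 26) = 1454888449/1245456 + 14*35 = 1454888449/1245456 + 490 = 2065161889/1245456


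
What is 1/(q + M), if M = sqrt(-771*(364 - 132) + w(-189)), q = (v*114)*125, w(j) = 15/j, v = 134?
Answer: 120298500/229709997018941 - 3*I*sqrt(78882587)/229709997018941 ≈ 5.237e-7 - 1.1599e-10*I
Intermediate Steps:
q = 1909500 (q = (134*114)*125 = 15276*125 = 1909500)
M = I*sqrt(78882587)/21 (M = sqrt(-771*(364 - 132) + 15/(-189)) = sqrt(-771*232 + 15*(-1/189)) = sqrt(-178872 - 5/63) = sqrt(-11268941/63) = I*sqrt(78882587)/21 ≈ 422.93*I)
1/(q + M) = 1/(1909500 + I*sqrt(78882587)/21)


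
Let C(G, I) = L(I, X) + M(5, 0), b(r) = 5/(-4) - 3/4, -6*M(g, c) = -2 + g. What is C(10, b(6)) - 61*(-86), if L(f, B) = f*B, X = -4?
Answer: 10507/2 ≈ 5253.5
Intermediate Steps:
M(g, c) = 1/3 - g/6 (M(g, c) = -(-2 + g)/6 = 1/3 - g/6)
L(f, B) = B*f
b(r) = -2 (b(r) = 5*(-1/4) - 3*1/4 = -5/4 - 3/4 = -2)
C(G, I) = -1/2 - 4*I (C(G, I) = -4*I + (1/3 - 1/6*5) = -4*I + (1/3 - 5/6) = -4*I - 1/2 = -1/2 - 4*I)
C(10, b(6)) - 61*(-86) = (-1/2 - 4*(-2)) - 61*(-86) = (-1/2 + 8) + 5246 = 15/2 + 5246 = 10507/2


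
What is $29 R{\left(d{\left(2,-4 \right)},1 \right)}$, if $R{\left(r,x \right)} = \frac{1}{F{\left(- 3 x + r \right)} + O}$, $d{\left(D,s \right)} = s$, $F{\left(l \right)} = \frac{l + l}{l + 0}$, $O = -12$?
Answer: $- \frac{29}{10} \approx -2.9$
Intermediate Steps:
$F{\left(l \right)} = 2$ ($F{\left(l \right)} = \frac{2 l}{l} = 2$)
$R{\left(r,x \right)} = - \frac{1}{10}$ ($R{\left(r,x \right)} = \frac{1}{2 - 12} = \frac{1}{-10} = - \frac{1}{10}$)
$29 R{\left(d{\left(2,-4 \right)},1 \right)} = 29 \left(- \frac{1}{10}\right) = - \frac{29}{10}$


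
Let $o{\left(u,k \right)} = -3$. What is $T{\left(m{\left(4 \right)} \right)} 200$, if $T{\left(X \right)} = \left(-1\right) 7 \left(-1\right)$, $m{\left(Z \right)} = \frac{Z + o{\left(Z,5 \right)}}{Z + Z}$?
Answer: $1400$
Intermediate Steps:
$m{\left(Z \right)} = \frac{-3 + Z}{2 Z}$ ($m{\left(Z \right)} = \frac{Z - 3}{Z + Z} = \frac{-3 + Z}{2 Z}$)
$T{\left(X \right)} = 7$ ($T{\left(X \right)} = \left(-7\right) \left(-1\right) = 7$)
$T{\left(m{\left(4 \right)} \right)} 200 = 7 \cdot 200 = 1400$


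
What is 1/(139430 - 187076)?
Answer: -1/47646 ≈ -2.0988e-5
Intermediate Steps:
1/(139430 - 187076) = 1/(-47646) = -1/47646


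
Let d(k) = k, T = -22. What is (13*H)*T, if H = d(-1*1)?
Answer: 286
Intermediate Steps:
H = -1 (H = -1*1 = -1)
(13*H)*T = (13*(-1))*(-22) = -13*(-22) = 286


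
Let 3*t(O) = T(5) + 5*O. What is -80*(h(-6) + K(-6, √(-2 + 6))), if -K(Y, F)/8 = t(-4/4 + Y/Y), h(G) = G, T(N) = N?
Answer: 4640/3 ≈ 1546.7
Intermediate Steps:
t(O) = 5/3 + 5*O/3 (t(O) = (5 + 5*O)/3 = 5/3 + 5*O/3)
K(Y, F) = -40/3 (K(Y, F) = -8*(5/3 + 5*(-4/4 + Y/Y)/3) = -8*(5/3 + 5*(-4*¼ + 1)/3) = -8*(5/3 + 5*(-1 + 1)/3) = -8*(5/3 + (5/3)*0) = -8*(5/3 + 0) = -8*5/3 = -40/3)
-80*(h(-6) + K(-6, √(-2 + 6))) = -80*(-6 - 40/3) = -80*(-58/3) = 4640/3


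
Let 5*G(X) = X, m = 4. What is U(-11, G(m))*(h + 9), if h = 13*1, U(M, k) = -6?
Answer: -132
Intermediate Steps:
G(X) = X/5
h = 13
U(-11, G(m))*(h + 9) = -6*(13 + 9) = -6*22 = -132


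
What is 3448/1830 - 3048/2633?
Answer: 1750372/2409195 ≈ 0.72654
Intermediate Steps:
3448/1830 - 3048/2633 = 3448*(1/1830) - 3048*1/2633 = 1724/915 - 3048/2633 = 1750372/2409195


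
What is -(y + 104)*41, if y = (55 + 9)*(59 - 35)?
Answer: -67240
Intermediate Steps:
y = 1536 (y = 64*24 = 1536)
-(y + 104)*41 = -(1536 + 104)*41 = -1640*41 = -1*67240 = -67240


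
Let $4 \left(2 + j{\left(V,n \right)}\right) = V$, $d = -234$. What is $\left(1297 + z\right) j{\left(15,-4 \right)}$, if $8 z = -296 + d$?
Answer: $\frac{34461}{16} \approx 2153.8$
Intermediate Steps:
$z = - \frac{265}{4}$ ($z = \frac{-296 - 234}{8} = \frac{1}{8} \left(-530\right) = - \frac{265}{4} \approx -66.25$)
$j{\left(V,n \right)} = -2 + \frac{V}{4}$
$\left(1297 + z\right) j{\left(15,-4 \right)} = \left(1297 - \frac{265}{4}\right) \left(-2 + \frac{1}{4} \cdot 15\right) = \frac{4923 \left(-2 + \frac{15}{4}\right)}{4} = \frac{4923}{4} \cdot \frac{7}{4} = \frac{34461}{16}$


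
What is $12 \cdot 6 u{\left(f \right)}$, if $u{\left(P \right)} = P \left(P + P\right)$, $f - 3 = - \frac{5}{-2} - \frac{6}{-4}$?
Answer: $7056$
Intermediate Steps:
$f = 7$ ($f = 3 - \left(- \frac{5}{2} - \frac{3}{2}\right) = 3 - -4 = 3 + \left(\frac{5}{2} + \frac{3}{2}\right) = 3 + 4 = 7$)
$u{\left(P \right)} = 2 P^{2}$ ($u{\left(P \right)} = P 2 P = 2 P^{2}$)
$12 \cdot 6 u{\left(f \right)} = 12 \cdot 6 \cdot 2 \cdot 7^{2} = 72 \cdot 2 \cdot 49 = 72 \cdot 98 = 7056$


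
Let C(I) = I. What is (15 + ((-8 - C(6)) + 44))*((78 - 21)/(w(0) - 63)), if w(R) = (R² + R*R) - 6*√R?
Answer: -285/7 ≈ -40.714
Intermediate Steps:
w(R) = -6*√R + 2*R² (w(R) = (R² + R²) - 6*√R = 2*R² - 6*√R = -6*√R + 2*R²)
(15 + ((-8 - C(6)) + 44))*((78 - 21)/(w(0) - 63)) = (15 + ((-8 - 1*6) + 44))*((78 - 21)/((-6*√0 + 2*0²) - 63)) = (15 + ((-8 - 6) + 44))*(57/((-6*0 + 2*0) - 63)) = (15 + (-14 + 44))*(57/((0 + 0) - 63)) = (15 + 30)*(57/(0 - 63)) = 45*(57/(-63)) = 45*(57*(-1/63)) = 45*(-19/21) = -285/7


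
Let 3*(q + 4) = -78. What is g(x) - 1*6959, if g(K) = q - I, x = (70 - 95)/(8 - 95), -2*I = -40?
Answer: -7009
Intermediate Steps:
I = 20 (I = -½*(-40) = 20)
q = -30 (q = -4 + (⅓)*(-78) = -4 - 26 = -30)
x = 25/87 (x = -25/(-87) = -25*(-1/87) = 25/87 ≈ 0.28736)
g(K) = -50 (g(K) = -30 - 1*20 = -30 - 20 = -50)
g(x) - 1*6959 = -50 - 1*6959 = -50 - 6959 = -7009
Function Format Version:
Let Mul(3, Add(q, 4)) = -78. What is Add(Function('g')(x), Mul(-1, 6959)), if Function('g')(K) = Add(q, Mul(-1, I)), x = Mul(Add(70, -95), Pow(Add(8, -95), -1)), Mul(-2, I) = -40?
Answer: -7009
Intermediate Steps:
I = 20 (I = Mul(Rational(-1, 2), -40) = 20)
q = -30 (q = Add(-4, Mul(Rational(1, 3), -78)) = Add(-4, -26) = -30)
x = Rational(25, 87) (x = Mul(-25, Pow(-87, -1)) = Mul(-25, Rational(-1, 87)) = Rational(25, 87) ≈ 0.28736)
Function('g')(K) = -50 (Function('g')(K) = Add(-30, Mul(-1, 20)) = Add(-30, -20) = -50)
Add(Function('g')(x), Mul(-1, 6959)) = Add(-50, Mul(-1, 6959)) = Add(-50, -6959) = -7009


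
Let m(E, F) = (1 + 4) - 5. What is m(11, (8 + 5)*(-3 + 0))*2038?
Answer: 0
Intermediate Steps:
m(E, F) = 0 (m(E, F) = 5 - 5 = 0)
m(11, (8 + 5)*(-3 + 0))*2038 = 0*2038 = 0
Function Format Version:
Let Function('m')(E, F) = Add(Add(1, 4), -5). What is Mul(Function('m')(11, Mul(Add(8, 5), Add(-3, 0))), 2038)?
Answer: 0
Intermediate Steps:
Function('m')(E, F) = 0 (Function('m')(E, F) = Add(5, -5) = 0)
Mul(Function('m')(11, Mul(Add(8, 5), Add(-3, 0))), 2038) = Mul(0, 2038) = 0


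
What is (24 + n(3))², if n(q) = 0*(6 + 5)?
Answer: 576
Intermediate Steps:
n(q) = 0 (n(q) = 0*11 = 0)
(24 + n(3))² = (24 + 0)² = 24² = 576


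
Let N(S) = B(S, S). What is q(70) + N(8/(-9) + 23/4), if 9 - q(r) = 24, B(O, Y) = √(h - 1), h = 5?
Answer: -13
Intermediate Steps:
B(O, Y) = 2 (B(O, Y) = √(5 - 1) = √4 = 2)
N(S) = 2
q(r) = -15 (q(r) = 9 - 1*24 = 9 - 24 = -15)
q(70) + N(8/(-9) + 23/4) = -15 + 2 = -13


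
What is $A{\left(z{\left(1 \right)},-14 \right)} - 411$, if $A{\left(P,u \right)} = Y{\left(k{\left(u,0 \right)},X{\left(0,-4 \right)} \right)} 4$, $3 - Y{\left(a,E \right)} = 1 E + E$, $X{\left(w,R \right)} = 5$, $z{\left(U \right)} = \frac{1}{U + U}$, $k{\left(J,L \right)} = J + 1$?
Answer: $-439$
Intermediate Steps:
$k{\left(J,L \right)} = 1 + J$
$z{\left(U \right)} = \frac{1}{2 U}$
$Y{\left(a,E \right)} = 3 - 2 E$ ($Y{\left(a,E \right)} = 3 - \left(1 E + E\right) = 3 - \left(E + E\right) = 3 - 2 E$)
$A{\left(P,u \right)} = -28$ ($A{\left(P,u \right)} = \left(3 - 10\right) 4 = \left(-7\right) 4 = -28$)
$A{\left(z{\left(1 \right)},-14 \right)} - 411 = -28 - 411 = -439$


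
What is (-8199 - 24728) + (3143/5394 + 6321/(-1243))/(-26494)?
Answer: -5849001923173271/177635434548 ≈ -32927.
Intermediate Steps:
(-8199 - 24728) + (3143/5394 + 6321/(-1243))/(-26494) = -32927 + (3143*(1/5394) + 6321*(-1/1243))*(-1/26494) = -32927 + (3143/5394 - 6321/1243)*(-1/26494) = -32927 - 30188725/6704742*(-1/26494) = -32927 + 30188725/177635434548 = -5849001923173271/177635434548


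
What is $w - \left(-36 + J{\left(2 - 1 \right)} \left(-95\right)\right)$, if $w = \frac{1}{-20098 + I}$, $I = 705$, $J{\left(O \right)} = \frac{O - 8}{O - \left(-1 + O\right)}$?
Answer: $- \frac{12198198}{19393} \approx -629.0$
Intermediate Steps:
$J{\left(O \right)} = -8 + O$ ($J{\left(O \right)} = \frac{-8 + O}{1} = \left(-8 + O\right) 1 = -8 + O$)
$w = - \frac{1}{19393}$ ($w = \frac{1}{-20098 + 705} = \frac{1}{-19393} = - \frac{1}{19393} \approx -5.1565 \cdot 10^{-5}$)
$w - \left(-36 + J{\left(2 - 1 \right)} \left(-95\right)\right) = - \frac{1}{19393} - \left(-36 + \left(-8 + \left(2 - 1\right)\right) \left(-95\right)\right) = - \frac{1}{19393} - \left(-36 + \left(-8 + 1\right) \left(-95\right)\right) = - \frac{1}{19393} - \left(-36 - -665\right) = - \frac{1}{19393} - \left(-36 + 665\right) = - \frac{1}{19393} - 629 = - \frac{12198198}{19393}$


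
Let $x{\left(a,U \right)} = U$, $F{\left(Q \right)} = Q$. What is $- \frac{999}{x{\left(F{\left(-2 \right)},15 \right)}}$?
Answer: $- \frac{333}{5} \approx -66.6$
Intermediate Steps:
$- \frac{999}{x{\left(F{\left(-2 \right)},15 \right)}} = - \frac{999}{15} = \left(-999\right) \frac{1}{15} = - \frac{333}{5}$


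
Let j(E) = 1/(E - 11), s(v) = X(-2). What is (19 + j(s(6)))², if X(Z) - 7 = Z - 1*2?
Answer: 22801/64 ≈ 356.27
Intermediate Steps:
X(Z) = 5 + Z (X(Z) = 7 + (Z - 1*2) = 7 + (Z - 2) = 7 + (-2 + Z) = 5 + Z)
s(v) = 3 (s(v) = 5 - 2 = 3)
j(E) = 1/(-11 + E)
(19 + j(s(6)))² = (19 + 1/(-11 + 3))² = (19 + 1/(-8))² = (19 - ⅛)² = (151/8)² = 22801/64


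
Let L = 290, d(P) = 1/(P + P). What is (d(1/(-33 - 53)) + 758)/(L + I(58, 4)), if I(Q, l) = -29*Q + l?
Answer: -715/1388 ≈ -0.51513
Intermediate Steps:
d(P) = 1/(2*P)
I(Q, l) = l - 29*Q
(d(1/(-33 - 53)) + 758)/(L + I(58, 4)) = (1/(2*(1/(-33 - 53))) + 758)/(290 + (4 - 29*58)) = (1/(2*(1/(-86))) + 758)/(290 + (4 - 1682)) = (1/(2*(-1/86)) + 758)/(290 - 1678) = ((½)*(-86) + 758)/(-1388) = (-43 + 758)*(-1/1388) = 715*(-1/1388) = -715/1388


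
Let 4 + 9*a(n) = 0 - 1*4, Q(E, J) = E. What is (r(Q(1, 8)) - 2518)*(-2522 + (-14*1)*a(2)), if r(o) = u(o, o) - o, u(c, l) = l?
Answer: 56871548/9 ≈ 6.3191e+6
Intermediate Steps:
a(n) = -8/9 (a(n) = -4/9 + (0 - 1*4)/9 = -4/9 + (0 - 4)/9 = -4/9 + (⅑)*(-4) = -4/9 - 4/9 = -8/9)
r(o) = 0 (r(o) = o - o = 0)
(r(Q(1, 8)) - 2518)*(-2522 + (-14*1)*a(2)) = (0 - 2518)*(-2522 - 14*1*(-8/9)) = -2518*(-2522 - 14*(-8/9)) = -2518*(-2522 + 112/9) = -2518*(-22586/9) = 56871548/9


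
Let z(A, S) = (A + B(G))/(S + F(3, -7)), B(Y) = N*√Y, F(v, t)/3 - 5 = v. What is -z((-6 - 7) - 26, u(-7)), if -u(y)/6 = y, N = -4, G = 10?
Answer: 13/22 + 2*√10/33 ≈ 0.78256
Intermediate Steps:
F(v, t) = 15 + 3*v
u(y) = -6*y
B(Y) = -4*√Y
z(A, S) = (A - 4*√10)/(24 + S) (z(A, S) = (A - 4*√10)/(S + (15 + 3*3)) = (A - 4*√10)/(S + (15 + 9)) = (A - 4*√10)/(S + 24) = (A - 4*√10)/(24 + S))
-z((-6 - 7) - 26, u(-7)) = -(((-6 - 7) - 26) - 4*√10)/(24 - 6*(-7)) = -((-13 - 26) - 4*√10)/(24 + 42) = -(-39 - 4*√10)/66 = -(-13/22 - 2*√10/33) = 13/22 + 2*√10/33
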